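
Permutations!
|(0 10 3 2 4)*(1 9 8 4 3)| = 6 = |(0 10 1 9 8 4)(2 3)|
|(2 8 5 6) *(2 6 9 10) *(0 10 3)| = |(0 10 2 8 5 9 3)| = 7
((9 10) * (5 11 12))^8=(5 12 11)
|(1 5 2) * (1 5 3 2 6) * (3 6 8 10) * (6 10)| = 7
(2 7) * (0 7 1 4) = (0 7 2 1 4) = [7, 4, 1, 3, 0, 5, 6, 2]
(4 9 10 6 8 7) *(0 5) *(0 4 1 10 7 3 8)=(0 5 4 9 7 1 10 6)(3 8)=[5, 10, 2, 8, 9, 4, 0, 1, 3, 7, 6]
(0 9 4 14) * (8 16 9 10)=(0 10 8 16 9 4 14)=[10, 1, 2, 3, 14, 5, 6, 7, 16, 4, 8, 11, 12, 13, 0, 15, 9]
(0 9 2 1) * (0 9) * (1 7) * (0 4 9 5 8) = [4, 5, 7, 3, 9, 8, 6, 1, 0, 2] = (0 4 9 2 7 1 5 8)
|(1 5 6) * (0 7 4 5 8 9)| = 8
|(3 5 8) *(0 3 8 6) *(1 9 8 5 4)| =8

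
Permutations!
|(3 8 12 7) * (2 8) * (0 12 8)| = |(0 12 7 3 2)| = 5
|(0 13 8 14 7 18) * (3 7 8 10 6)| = 14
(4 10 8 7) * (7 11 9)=(4 10 8 11 9 7)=[0, 1, 2, 3, 10, 5, 6, 4, 11, 7, 8, 9]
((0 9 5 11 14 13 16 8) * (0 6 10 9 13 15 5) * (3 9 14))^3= (0 8 14 11)(3 13 6 15)(5 9 16 10)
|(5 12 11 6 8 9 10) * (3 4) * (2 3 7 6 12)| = 18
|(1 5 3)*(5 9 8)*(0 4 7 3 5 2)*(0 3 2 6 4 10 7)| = 10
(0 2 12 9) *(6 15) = (0 2 12 9)(6 15) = [2, 1, 12, 3, 4, 5, 15, 7, 8, 0, 10, 11, 9, 13, 14, 6]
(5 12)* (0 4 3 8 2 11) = (0 4 3 8 2 11)(5 12) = [4, 1, 11, 8, 3, 12, 6, 7, 2, 9, 10, 0, 5]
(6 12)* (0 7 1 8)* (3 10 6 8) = (0 7 1 3 10 6 12 8) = [7, 3, 2, 10, 4, 5, 12, 1, 0, 9, 6, 11, 8]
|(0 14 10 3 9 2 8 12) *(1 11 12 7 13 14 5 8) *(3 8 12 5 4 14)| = 14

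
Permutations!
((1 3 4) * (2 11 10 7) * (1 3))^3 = ((2 11 10 7)(3 4))^3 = (2 7 10 11)(3 4)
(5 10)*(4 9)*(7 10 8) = (4 9)(5 8 7 10) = [0, 1, 2, 3, 9, 8, 6, 10, 7, 4, 5]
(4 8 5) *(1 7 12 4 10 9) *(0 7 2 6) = (0 7 12 4 8 5 10 9 1 2 6) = [7, 2, 6, 3, 8, 10, 0, 12, 5, 1, 9, 11, 4]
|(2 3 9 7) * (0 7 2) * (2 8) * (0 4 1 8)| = 8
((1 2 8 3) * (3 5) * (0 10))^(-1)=(0 10)(1 3 5 8 2)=((0 10)(1 2 8 5 3))^(-1)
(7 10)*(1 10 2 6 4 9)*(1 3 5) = [0, 10, 6, 5, 9, 1, 4, 2, 8, 3, 7] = (1 10 7 2 6 4 9 3 5)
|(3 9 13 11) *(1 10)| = |(1 10)(3 9 13 11)| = 4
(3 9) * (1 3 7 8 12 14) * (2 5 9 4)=(1 3 4 2 5 9 7 8 12 14)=[0, 3, 5, 4, 2, 9, 6, 8, 12, 7, 10, 11, 14, 13, 1]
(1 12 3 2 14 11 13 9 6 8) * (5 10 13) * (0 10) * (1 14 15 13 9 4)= [10, 12, 15, 2, 1, 0, 8, 7, 14, 6, 9, 5, 3, 4, 11, 13]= (0 10 9 6 8 14 11 5)(1 12 3 2 15 13 4)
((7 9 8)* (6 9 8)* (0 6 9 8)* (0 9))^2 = (0 8 9 6 7)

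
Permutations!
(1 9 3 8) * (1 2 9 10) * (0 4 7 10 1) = (0 4 7 10)(2 9 3 8) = [4, 1, 9, 8, 7, 5, 6, 10, 2, 3, 0]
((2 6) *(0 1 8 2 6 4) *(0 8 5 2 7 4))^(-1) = (0 2 5 1)(4 7 8)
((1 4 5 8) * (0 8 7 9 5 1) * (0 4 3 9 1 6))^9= ((0 8 4 6)(1 3 9 5 7))^9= (0 8 4 6)(1 7 5 9 3)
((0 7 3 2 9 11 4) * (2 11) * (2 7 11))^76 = ((0 11 4)(2 9 7 3))^76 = (0 11 4)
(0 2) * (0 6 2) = (2 6) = [0, 1, 6, 3, 4, 5, 2]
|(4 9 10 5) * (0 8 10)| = 6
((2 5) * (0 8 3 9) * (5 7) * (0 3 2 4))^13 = ((0 8 2 7 5 4)(3 9))^13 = (0 8 2 7 5 4)(3 9)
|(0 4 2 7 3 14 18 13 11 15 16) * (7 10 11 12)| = |(0 4 2 10 11 15 16)(3 14 18 13 12 7)| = 42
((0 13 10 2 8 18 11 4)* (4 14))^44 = ((0 13 10 2 8 18 11 14 4))^44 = (0 4 14 11 18 8 2 10 13)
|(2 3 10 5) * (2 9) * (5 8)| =6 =|(2 3 10 8 5 9)|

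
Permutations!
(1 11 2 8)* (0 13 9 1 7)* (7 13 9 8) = [9, 11, 7, 3, 4, 5, 6, 0, 13, 1, 10, 2, 12, 8] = (0 9 1 11 2 7)(8 13)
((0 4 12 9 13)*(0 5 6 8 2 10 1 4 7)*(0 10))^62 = ((0 7 10 1 4 12 9 13 5 6 8 2))^62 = (0 10 4 9 5 8)(1 12 13 6 2 7)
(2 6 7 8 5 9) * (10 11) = [0, 1, 6, 3, 4, 9, 7, 8, 5, 2, 11, 10] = (2 6 7 8 5 9)(10 11)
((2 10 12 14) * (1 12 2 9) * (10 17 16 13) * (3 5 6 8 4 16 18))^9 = (1 12 14 9)(2 13 4 6 3 17 10 16 8 5 18)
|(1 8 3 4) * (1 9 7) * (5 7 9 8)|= 3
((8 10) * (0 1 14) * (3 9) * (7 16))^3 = ((0 1 14)(3 9)(7 16)(8 10))^3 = (3 9)(7 16)(8 10)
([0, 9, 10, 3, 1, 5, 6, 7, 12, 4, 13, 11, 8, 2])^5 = [0, 4, 13, 3, 9, 5, 6, 7, 12, 1, 2, 11, 8, 10]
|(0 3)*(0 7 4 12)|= 5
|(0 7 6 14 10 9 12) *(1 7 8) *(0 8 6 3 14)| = |(0 6)(1 7 3 14 10 9 12 8)| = 8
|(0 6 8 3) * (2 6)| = |(0 2 6 8 3)| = 5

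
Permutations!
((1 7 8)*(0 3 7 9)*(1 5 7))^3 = (0 9 1 3) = ((0 3 1 9)(5 7 8))^3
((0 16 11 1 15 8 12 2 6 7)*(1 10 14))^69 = (0 2 15 10)(1 11 7 12)(6 8 14 16)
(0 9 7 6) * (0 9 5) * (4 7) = (0 5)(4 7 6 9) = [5, 1, 2, 3, 7, 0, 9, 6, 8, 4]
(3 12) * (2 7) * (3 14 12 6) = [0, 1, 7, 6, 4, 5, 3, 2, 8, 9, 10, 11, 14, 13, 12] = (2 7)(3 6)(12 14)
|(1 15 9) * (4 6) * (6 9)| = 5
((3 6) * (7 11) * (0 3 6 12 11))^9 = ((0 3 12 11 7))^9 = (0 7 11 12 3)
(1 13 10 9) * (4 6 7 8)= (1 13 10 9)(4 6 7 8)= [0, 13, 2, 3, 6, 5, 7, 8, 4, 1, 9, 11, 12, 10]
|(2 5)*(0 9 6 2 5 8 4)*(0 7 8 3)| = 15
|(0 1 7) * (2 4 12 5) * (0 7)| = 4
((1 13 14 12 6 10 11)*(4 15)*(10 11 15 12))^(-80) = ((1 13 14 10 15 4 12 6 11))^(-80) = (1 13 14 10 15 4 12 6 11)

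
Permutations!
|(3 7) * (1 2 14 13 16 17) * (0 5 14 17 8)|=6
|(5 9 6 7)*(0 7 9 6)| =|(0 7 5 6 9)| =5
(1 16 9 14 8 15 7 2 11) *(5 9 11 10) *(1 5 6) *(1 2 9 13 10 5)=(1 16 11)(2 5 13 10 6)(7 9 14 8 15)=[0, 16, 5, 3, 4, 13, 2, 9, 15, 14, 6, 1, 12, 10, 8, 7, 11]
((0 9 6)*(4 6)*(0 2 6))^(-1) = (0 4 9)(2 6)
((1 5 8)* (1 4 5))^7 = (4 5 8)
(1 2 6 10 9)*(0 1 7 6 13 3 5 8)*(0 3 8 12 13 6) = (0 1 2 6 10 9 7)(3 5 12 13 8) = [1, 2, 6, 5, 4, 12, 10, 0, 3, 7, 9, 11, 13, 8]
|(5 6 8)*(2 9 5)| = |(2 9 5 6 8)| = 5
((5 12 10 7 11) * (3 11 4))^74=(3 10 11 7 5 4 12)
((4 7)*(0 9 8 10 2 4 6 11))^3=((0 9 8 10 2 4 7 6 11))^3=(0 10 7)(2 6 9)(4 11 8)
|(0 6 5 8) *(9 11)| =|(0 6 5 8)(9 11)| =4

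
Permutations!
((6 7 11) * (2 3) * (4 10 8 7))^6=(11)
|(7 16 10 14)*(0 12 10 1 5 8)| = |(0 12 10 14 7 16 1 5 8)| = 9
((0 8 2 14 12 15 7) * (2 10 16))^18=((0 8 10 16 2 14 12 15 7))^18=(16)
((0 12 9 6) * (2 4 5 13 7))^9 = ((0 12 9 6)(2 4 5 13 7))^9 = (0 12 9 6)(2 7 13 5 4)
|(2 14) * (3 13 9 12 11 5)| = 6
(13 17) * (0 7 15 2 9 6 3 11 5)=[7, 1, 9, 11, 4, 0, 3, 15, 8, 6, 10, 5, 12, 17, 14, 2, 16, 13]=(0 7 15 2 9 6 3 11 5)(13 17)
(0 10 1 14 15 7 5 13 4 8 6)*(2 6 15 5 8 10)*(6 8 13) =(0 2 8 15 7 13 4 10 1 14 5 6) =[2, 14, 8, 3, 10, 6, 0, 13, 15, 9, 1, 11, 12, 4, 5, 7]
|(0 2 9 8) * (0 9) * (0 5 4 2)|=6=|(2 5 4)(8 9)|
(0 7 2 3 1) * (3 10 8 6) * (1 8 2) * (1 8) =(0 7 8 6 3 1)(2 10) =[7, 0, 10, 1, 4, 5, 3, 8, 6, 9, 2]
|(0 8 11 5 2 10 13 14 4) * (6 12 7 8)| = 12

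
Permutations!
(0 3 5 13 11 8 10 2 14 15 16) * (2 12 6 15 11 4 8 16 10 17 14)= (0 3 5 13 4 8 17 14 11 16)(6 15 10 12)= [3, 1, 2, 5, 8, 13, 15, 7, 17, 9, 12, 16, 6, 4, 11, 10, 0, 14]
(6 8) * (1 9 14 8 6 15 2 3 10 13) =(1 9 14 8 15 2 3 10 13) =[0, 9, 3, 10, 4, 5, 6, 7, 15, 14, 13, 11, 12, 1, 8, 2]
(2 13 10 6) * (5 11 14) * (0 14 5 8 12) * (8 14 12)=[12, 1, 13, 3, 4, 11, 2, 7, 8, 9, 6, 5, 0, 10, 14]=(14)(0 12)(2 13 10 6)(5 11)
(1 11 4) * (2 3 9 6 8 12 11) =[0, 2, 3, 9, 1, 5, 8, 7, 12, 6, 10, 4, 11] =(1 2 3 9 6 8 12 11 4)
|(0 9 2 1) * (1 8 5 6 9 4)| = 15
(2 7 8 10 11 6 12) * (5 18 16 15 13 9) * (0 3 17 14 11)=(0 3 17 14 11 6 12 2 7 8 10)(5 18 16 15 13 9)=[3, 1, 7, 17, 4, 18, 12, 8, 10, 5, 0, 6, 2, 9, 11, 13, 15, 14, 16]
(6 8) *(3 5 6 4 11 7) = (3 5 6 8 4 11 7) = [0, 1, 2, 5, 11, 6, 8, 3, 4, 9, 10, 7]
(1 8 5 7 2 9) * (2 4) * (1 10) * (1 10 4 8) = (10)(2 9 4)(5 7 8) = [0, 1, 9, 3, 2, 7, 6, 8, 5, 4, 10]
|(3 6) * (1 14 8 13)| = 4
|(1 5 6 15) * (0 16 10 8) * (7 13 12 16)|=28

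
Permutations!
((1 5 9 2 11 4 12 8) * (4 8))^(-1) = (1 8 11 2 9 5)(4 12)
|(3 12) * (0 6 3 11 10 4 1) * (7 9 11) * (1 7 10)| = 10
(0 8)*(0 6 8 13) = (0 13)(6 8) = [13, 1, 2, 3, 4, 5, 8, 7, 6, 9, 10, 11, 12, 0]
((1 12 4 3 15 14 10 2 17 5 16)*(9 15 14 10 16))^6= (17)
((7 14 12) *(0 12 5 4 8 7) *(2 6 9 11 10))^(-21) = (0 12)(2 10 11 9 6)(4 5 14 7 8)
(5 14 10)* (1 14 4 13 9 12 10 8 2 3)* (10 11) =(1 14 8 2 3)(4 13 9 12 11 10 5) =[0, 14, 3, 1, 13, 4, 6, 7, 2, 12, 5, 10, 11, 9, 8]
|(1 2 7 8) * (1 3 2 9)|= |(1 9)(2 7 8 3)|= 4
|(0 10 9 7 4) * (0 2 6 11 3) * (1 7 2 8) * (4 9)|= 11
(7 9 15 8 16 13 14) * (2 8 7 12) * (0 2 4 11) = [2, 1, 8, 3, 11, 5, 6, 9, 16, 15, 10, 0, 4, 14, 12, 7, 13] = (0 2 8 16 13 14 12 4 11)(7 9 15)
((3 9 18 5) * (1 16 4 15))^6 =((1 16 4 15)(3 9 18 5))^6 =(1 4)(3 18)(5 9)(15 16)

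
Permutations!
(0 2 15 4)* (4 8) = (0 2 15 8 4) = [2, 1, 15, 3, 0, 5, 6, 7, 4, 9, 10, 11, 12, 13, 14, 8]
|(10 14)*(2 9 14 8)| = |(2 9 14 10 8)| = 5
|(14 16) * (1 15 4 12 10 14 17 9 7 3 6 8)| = |(1 15 4 12 10 14 16 17 9 7 3 6 8)| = 13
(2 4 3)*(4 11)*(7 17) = [0, 1, 11, 2, 3, 5, 6, 17, 8, 9, 10, 4, 12, 13, 14, 15, 16, 7] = (2 11 4 3)(7 17)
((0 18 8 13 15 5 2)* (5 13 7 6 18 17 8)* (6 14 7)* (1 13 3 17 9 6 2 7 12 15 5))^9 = (0 12 18 17 5)(1 8 7 9 15)(2 14 6 3 13)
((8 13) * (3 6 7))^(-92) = (13)(3 6 7)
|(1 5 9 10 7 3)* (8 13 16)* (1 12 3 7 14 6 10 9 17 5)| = 6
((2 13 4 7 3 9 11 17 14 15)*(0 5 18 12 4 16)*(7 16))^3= (0 12)(2 3 17)(4 5)(7 11 15)(9 14 13)(16 18)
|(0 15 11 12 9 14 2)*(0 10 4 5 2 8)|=|(0 15 11 12 9 14 8)(2 10 4 5)|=28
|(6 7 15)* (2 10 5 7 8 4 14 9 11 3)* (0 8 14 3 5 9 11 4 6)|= 40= |(0 8 6 14 11 5 7 15)(2 10 9 4 3)|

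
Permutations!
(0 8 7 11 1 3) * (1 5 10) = [8, 3, 2, 0, 4, 10, 6, 11, 7, 9, 1, 5] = (0 8 7 11 5 10 1 3)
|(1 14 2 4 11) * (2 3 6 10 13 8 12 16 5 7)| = 14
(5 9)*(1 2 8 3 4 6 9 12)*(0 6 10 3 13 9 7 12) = (0 6 7 12 1 2 8 13 9 5)(3 4 10) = [6, 2, 8, 4, 10, 0, 7, 12, 13, 5, 3, 11, 1, 9]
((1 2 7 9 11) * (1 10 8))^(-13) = ((1 2 7 9 11 10 8))^(-13) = (1 2 7 9 11 10 8)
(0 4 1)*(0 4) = (1 4) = [0, 4, 2, 3, 1]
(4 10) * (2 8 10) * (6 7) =(2 8 10 4)(6 7) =[0, 1, 8, 3, 2, 5, 7, 6, 10, 9, 4]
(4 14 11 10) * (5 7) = (4 14 11 10)(5 7) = [0, 1, 2, 3, 14, 7, 6, 5, 8, 9, 4, 10, 12, 13, 11]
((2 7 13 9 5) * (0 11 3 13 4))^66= (0 13 2)(3 5 4)(7 11 9)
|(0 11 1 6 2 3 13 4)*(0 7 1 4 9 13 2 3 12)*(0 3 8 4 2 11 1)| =|(0 1 6 8 4 7)(2 12 3 11)(9 13)| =12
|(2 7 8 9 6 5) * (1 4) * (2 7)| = 10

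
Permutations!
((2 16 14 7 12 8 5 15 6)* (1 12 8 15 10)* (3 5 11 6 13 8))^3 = (1 13 6 14 5 12 8 2 7 10 15 11 16 3)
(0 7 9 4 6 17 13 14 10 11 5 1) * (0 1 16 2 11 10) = (0 7 9 4 6 17 13 14)(2 11 5 16) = [7, 1, 11, 3, 6, 16, 17, 9, 8, 4, 10, 5, 12, 14, 0, 15, 2, 13]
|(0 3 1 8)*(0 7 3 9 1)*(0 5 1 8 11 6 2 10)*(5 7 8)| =8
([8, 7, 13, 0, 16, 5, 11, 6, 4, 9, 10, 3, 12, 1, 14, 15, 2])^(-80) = [6, 16, 8, 7, 3, 5, 13, 2, 11, 9, 10, 1, 12, 4, 14, 15, 0]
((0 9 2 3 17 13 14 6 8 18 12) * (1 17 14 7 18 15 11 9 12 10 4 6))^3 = (0 12)(1 7 4 15 2)(3 17 18 6 11)(8 9 14 13 10)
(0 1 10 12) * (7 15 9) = (0 1 10 12)(7 15 9) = [1, 10, 2, 3, 4, 5, 6, 15, 8, 7, 12, 11, 0, 13, 14, 9]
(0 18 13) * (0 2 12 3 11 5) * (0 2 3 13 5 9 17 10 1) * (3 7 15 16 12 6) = [18, 0, 6, 11, 4, 2, 3, 15, 8, 17, 1, 9, 13, 7, 14, 16, 12, 10, 5] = (0 18 5 2 6 3 11 9 17 10 1)(7 15 16 12 13)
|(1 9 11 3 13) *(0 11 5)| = 7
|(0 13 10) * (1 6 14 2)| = |(0 13 10)(1 6 14 2)| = 12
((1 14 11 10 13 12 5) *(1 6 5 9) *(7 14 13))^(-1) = ((1 13 12 9)(5 6)(7 14 11 10))^(-1) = (1 9 12 13)(5 6)(7 10 11 14)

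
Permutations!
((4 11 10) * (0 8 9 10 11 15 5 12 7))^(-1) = ((0 8 9 10 4 15 5 12 7))^(-1) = (0 7 12 5 15 4 10 9 8)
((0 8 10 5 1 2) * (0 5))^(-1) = (0 10 8)(1 5 2)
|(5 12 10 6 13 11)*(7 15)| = |(5 12 10 6 13 11)(7 15)| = 6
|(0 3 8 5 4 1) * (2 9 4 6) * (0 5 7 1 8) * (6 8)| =|(0 3)(1 5 8 7)(2 9 4 6)| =4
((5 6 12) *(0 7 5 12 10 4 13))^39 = (0 10 7 4 5 13 6)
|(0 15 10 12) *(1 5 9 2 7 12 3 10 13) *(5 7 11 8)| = 30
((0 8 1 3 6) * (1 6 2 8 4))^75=(0 8 3 4 6 2 1)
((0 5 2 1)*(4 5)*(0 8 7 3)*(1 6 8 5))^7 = ((0 4 1 5 2 6 8 7 3))^7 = (0 7 6 5 4 3 8 2 1)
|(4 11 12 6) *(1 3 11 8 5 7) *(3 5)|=6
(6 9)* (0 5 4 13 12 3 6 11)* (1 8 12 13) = [5, 8, 2, 6, 1, 4, 9, 7, 12, 11, 10, 0, 3, 13] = (13)(0 5 4 1 8 12 3 6 9 11)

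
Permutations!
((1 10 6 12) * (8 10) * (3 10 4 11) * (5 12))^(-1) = (1 12 5 6 10 3 11 4 8)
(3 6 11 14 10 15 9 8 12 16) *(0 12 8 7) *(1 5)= [12, 5, 2, 6, 4, 1, 11, 0, 8, 7, 15, 14, 16, 13, 10, 9, 3]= (0 12 16 3 6 11 14 10 15 9 7)(1 5)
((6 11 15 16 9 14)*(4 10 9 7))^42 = (4 15 14)(6 10 16)(7 11 9)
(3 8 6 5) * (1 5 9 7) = (1 5 3 8 6 9 7) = [0, 5, 2, 8, 4, 3, 9, 1, 6, 7]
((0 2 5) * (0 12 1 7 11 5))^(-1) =((0 2)(1 7 11 5 12))^(-1) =(0 2)(1 12 5 11 7)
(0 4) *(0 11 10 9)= (0 4 11 10 9)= [4, 1, 2, 3, 11, 5, 6, 7, 8, 0, 9, 10]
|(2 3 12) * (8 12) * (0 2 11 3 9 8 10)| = 8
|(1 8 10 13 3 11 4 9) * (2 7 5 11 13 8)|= |(1 2 7 5 11 4 9)(3 13)(8 10)|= 14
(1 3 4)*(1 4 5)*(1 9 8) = (1 3 5 9 8) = [0, 3, 2, 5, 4, 9, 6, 7, 1, 8]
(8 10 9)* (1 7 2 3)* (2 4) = (1 7 4 2 3)(8 10 9) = [0, 7, 3, 1, 2, 5, 6, 4, 10, 8, 9]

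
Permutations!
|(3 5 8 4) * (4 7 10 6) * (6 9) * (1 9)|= |(1 9 6 4 3 5 8 7 10)|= 9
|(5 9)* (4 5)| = |(4 5 9)| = 3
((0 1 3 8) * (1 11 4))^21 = ((0 11 4 1 3 8))^21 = (0 1)(3 11)(4 8)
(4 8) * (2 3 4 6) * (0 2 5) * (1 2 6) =[6, 2, 3, 4, 8, 0, 5, 7, 1] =(0 6 5)(1 2 3 4 8)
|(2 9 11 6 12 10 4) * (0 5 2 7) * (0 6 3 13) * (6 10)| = |(0 5 2 9 11 3 13)(4 7 10)(6 12)| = 42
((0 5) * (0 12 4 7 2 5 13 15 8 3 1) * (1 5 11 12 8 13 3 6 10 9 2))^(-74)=(15)(0 6 11 1 8 2 7 5 9 4 3 10 12)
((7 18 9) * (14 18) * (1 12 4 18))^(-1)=(1 14 7 9 18 4 12)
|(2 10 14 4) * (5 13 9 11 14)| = 8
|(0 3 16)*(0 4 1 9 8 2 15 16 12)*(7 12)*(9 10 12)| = 12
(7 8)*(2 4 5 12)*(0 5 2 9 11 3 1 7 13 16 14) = [5, 7, 4, 1, 2, 12, 6, 8, 13, 11, 10, 3, 9, 16, 0, 15, 14] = (0 5 12 9 11 3 1 7 8 13 16 14)(2 4)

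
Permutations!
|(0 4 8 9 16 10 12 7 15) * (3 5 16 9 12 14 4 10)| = 24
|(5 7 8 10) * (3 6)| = |(3 6)(5 7 8 10)| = 4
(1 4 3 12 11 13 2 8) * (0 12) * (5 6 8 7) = (0 12 11 13 2 7 5 6 8 1 4 3) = [12, 4, 7, 0, 3, 6, 8, 5, 1, 9, 10, 13, 11, 2]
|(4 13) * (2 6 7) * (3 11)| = 6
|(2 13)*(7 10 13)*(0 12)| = |(0 12)(2 7 10 13)| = 4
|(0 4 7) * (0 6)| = 4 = |(0 4 7 6)|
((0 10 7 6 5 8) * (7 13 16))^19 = (0 16 5 10 7 8 13 6)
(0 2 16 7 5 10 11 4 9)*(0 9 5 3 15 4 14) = [2, 1, 16, 15, 5, 10, 6, 3, 8, 9, 11, 14, 12, 13, 0, 4, 7] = (0 2 16 7 3 15 4 5 10 11 14)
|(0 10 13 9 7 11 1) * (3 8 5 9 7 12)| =30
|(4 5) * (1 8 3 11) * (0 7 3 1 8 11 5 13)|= 6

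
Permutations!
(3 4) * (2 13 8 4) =(2 13 8 4 3) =[0, 1, 13, 2, 3, 5, 6, 7, 4, 9, 10, 11, 12, 8]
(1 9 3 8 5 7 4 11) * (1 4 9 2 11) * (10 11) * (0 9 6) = [9, 2, 10, 8, 1, 7, 0, 6, 5, 3, 11, 4] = (0 9 3 8 5 7 6)(1 2 10 11 4)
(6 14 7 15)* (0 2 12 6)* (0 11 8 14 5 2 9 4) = (0 9 4)(2 12 6 5)(7 15 11 8 14) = [9, 1, 12, 3, 0, 2, 5, 15, 14, 4, 10, 8, 6, 13, 7, 11]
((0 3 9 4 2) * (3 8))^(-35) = ((0 8 3 9 4 2))^(-35) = (0 8 3 9 4 2)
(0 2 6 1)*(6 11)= (0 2 11 6 1)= [2, 0, 11, 3, 4, 5, 1, 7, 8, 9, 10, 6]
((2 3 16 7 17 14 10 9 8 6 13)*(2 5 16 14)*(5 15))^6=((2 3 14 10 9 8 6 13 15 5 16 7 17))^6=(2 6 17 8 7 9 16 10 5 14 15 3 13)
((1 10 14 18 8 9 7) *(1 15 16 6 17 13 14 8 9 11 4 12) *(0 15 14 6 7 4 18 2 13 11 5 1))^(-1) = ((0 15 16 7 14 2 13 6 17 11 18 9 4 12)(1 10 8 5))^(-1) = (0 12 4 9 18 11 17 6 13 2 14 7 16 15)(1 5 8 10)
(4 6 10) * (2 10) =(2 10 4 6) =[0, 1, 10, 3, 6, 5, 2, 7, 8, 9, 4]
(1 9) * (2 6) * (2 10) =(1 9)(2 6 10) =[0, 9, 6, 3, 4, 5, 10, 7, 8, 1, 2]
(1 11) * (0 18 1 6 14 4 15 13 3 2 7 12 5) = (0 18 1 11 6 14 4 15 13 3 2 7 12 5) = [18, 11, 7, 2, 15, 0, 14, 12, 8, 9, 10, 6, 5, 3, 4, 13, 16, 17, 1]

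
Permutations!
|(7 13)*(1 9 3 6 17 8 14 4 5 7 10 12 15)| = |(1 9 3 6 17 8 14 4 5 7 13 10 12 15)| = 14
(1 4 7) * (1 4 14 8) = [0, 14, 2, 3, 7, 5, 6, 4, 1, 9, 10, 11, 12, 13, 8] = (1 14 8)(4 7)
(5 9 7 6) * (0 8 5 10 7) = (0 8 5 9)(6 10 7) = [8, 1, 2, 3, 4, 9, 10, 6, 5, 0, 7]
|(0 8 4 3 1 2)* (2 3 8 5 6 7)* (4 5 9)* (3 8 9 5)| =30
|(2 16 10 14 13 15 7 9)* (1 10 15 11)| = |(1 10 14 13 11)(2 16 15 7 9)| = 5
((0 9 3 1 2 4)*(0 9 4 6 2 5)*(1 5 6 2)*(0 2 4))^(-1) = (1 6)(2 5 3 9 4)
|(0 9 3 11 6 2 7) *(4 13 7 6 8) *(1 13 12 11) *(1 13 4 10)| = 30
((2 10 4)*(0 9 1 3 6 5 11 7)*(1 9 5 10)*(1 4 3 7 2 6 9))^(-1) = ((0 5 11 2 4 6 10 3 9 1 7))^(-1) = (0 7 1 9 3 10 6 4 2 11 5)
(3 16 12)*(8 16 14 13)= (3 14 13 8 16 12)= [0, 1, 2, 14, 4, 5, 6, 7, 16, 9, 10, 11, 3, 8, 13, 15, 12]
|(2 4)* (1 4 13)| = 4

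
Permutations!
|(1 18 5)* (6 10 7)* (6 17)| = 12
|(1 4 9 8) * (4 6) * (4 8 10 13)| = 12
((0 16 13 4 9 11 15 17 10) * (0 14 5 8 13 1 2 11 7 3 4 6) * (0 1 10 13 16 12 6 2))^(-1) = (0 1 6 12)(2 13 17 15 11)(3 7 9 4)(5 14 10 16 8)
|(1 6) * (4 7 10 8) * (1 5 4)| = |(1 6 5 4 7 10 8)| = 7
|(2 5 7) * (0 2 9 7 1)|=4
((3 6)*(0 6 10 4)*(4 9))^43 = (0 6 3 10 9 4)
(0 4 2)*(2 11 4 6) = (0 6 2)(4 11) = [6, 1, 0, 3, 11, 5, 2, 7, 8, 9, 10, 4]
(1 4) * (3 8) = (1 4)(3 8) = [0, 4, 2, 8, 1, 5, 6, 7, 3]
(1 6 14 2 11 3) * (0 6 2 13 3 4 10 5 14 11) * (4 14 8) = (0 6 11 14 13 3 1 2)(4 10 5 8) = [6, 2, 0, 1, 10, 8, 11, 7, 4, 9, 5, 14, 12, 3, 13]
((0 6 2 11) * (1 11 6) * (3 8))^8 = (0 11 1)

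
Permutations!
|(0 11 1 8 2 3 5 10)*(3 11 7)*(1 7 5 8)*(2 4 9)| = 21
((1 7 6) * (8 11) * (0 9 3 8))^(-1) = (0 11 8 3 9)(1 6 7)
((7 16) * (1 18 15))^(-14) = ((1 18 15)(7 16))^(-14) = (1 18 15)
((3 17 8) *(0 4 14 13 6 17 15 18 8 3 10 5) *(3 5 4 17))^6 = (3 14 8)(4 18 6)(10 15 13)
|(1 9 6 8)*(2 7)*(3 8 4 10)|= 14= |(1 9 6 4 10 3 8)(2 7)|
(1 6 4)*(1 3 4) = [0, 6, 2, 4, 3, 5, 1] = (1 6)(3 4)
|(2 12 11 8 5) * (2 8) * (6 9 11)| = 10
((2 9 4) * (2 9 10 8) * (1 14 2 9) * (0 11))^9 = (0 11)(1 2 8 4 14 10 9)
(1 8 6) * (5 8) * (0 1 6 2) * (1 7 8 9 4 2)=(0 7 8 1 5 9 4 2)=[7, 5, 0, 3, 2, 9, 6, 8, 1, 4]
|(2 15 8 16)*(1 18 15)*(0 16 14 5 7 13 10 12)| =13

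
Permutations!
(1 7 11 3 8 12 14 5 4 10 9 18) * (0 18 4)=(0 18 1 7 11 3 8 12 14 5)(4 10 9)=[18, 7, 2, 8, 10, 0, 6, 11, 12, 4, 9, 3, 14, 13, 5, 15, 16, 17, 1]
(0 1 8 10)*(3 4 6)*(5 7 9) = (0 1 8 10)(3 4 6)(5 7 9) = [1, 8, 2, 4, 6, 7, 3, 9, 10, 5, 0]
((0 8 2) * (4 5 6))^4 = ((0 8 2)(4 5 6))^4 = (0 8 2)(4 5 6)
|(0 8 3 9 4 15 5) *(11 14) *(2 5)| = |(0 8 3 9 4 15 2 5)(11 14)| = 8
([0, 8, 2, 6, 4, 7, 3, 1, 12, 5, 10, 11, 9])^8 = (1 12 5)(7 8 9)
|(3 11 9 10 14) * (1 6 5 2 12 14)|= |(1 6 5 2 12 14 3 11 9 10)|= 10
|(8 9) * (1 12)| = 2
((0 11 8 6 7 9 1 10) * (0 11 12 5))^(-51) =((0 12 5)(1 10 11 8 6 7 9))^(-51) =(12)(1 7 8 10 9 6 11)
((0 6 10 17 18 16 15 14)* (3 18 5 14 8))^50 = (18)(0 10 5)(6 17 14)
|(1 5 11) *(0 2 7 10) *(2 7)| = |(0 7 10)(1 5 11)| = 3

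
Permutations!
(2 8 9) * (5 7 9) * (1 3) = (1 3)(2 8 5 7 9) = [0, 3, 8, 1, 4, 7, 6, 9, 5, 2]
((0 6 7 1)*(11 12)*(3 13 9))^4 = ((0 6 7 1)(3 13 9)(11 12))^4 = (3 13 9)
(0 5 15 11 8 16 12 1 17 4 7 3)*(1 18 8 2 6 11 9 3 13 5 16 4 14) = (0 16 12 18 8 4 7 13 5 15 9 3)(1 17 14)(2 6 11) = [16, 17, 6, 0, 7, 15, 11, 13, 4, 3, 10, 2, 18, 5, 1, 9, 12, 14, 8]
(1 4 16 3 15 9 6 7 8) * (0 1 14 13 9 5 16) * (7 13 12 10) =(0 1 4)(3 15 5 16)(6 13 9)(7 8 14 12 10) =[1, 4, 2, 15, 0, 16, 13, 8, 14, 6, 7, 11, 10, 9, 12, 5, 3]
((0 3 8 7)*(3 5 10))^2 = (0 10 8)(3 7 5)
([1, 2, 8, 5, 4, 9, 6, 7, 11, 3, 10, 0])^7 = (0 2 11 1 8)(3 5 9)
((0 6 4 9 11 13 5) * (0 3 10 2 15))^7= (0 3 9 15 5 4 2 13 6 10 11)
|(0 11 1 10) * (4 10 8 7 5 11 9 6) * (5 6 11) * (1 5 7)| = 8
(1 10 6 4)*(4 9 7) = (1 10 6 9 7 4) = [0, 10, 2, 3, 1, 5, 9, 4, 8, 7, 6]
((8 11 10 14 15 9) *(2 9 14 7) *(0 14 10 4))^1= ((0 14 15 10 7 2 9 8 11 4))^1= (0 14 15 10 7 2 9 8 11 4)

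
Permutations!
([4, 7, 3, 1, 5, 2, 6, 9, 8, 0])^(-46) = [5, 9, 1, 7, 2, 3, 6, 0, 8, 4]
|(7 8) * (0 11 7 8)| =3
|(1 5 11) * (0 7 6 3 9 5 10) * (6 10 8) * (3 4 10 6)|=30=|(0 7 6 4 10)(1 8 3 9 5 11)|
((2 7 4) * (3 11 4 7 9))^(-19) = (2 9 3 11 4) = ((2 9 3 11 4))^(-19)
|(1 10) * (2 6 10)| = 4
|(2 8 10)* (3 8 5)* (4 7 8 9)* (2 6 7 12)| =12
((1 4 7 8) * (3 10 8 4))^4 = ((1 3 10 8)(4 7))^4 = (10)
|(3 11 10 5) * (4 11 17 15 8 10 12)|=|(3 17 15 8 10 5)(4 11 12)|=6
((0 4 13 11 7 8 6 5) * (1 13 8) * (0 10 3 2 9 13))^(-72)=(0 3 1 10 7 5 11 6 13 8 9 4 2)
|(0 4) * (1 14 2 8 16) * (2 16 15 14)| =6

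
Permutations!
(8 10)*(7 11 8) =(7 11 8 10) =[0, 1, 2, 3, 4, 5, 6, 11, 10, 9, 7, 8]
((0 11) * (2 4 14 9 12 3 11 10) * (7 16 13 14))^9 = ((0 10 2 4 7 16 13 14 9 12 3 11))^9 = (0 12 13 4)(2 11 9 16)(3 14 7 10)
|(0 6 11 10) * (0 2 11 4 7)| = |(0 6 4 7)(2 11 10)| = 12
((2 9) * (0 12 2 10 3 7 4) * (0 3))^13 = (0 9 12 10 2)(3 7 4) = ((0 12 2 9 10)(3 7 4))^13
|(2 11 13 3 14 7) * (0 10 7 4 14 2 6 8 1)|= |(0 10 7 6 8 1)(2 11 13 3)(4 14)|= 12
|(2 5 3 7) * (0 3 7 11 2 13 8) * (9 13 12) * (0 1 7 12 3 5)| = 11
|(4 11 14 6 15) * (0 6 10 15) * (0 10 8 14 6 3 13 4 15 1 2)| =18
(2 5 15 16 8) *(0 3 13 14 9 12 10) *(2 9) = (0 3 13 14 2 5 15 16 8 9 12 10) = [3, 1, 5, 13, 4, 15, 6, 7, 9, 12, 0, 11, 10, 14, 2, 16, 8]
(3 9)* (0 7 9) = (0 7 9 3) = [7, 1, 2, 0, 4, 5, 6, 9, 8, 3]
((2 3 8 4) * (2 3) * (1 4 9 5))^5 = ((1 4 3 8 9 5))^5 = (1 5 9 8 3 4)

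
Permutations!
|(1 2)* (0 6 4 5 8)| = |(0 6 4 5 8)(1 2)| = 10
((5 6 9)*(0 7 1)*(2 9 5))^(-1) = ((0 7 1)(2 9)(5 6))^(-1) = (0 1 7)(2 9)(5 6)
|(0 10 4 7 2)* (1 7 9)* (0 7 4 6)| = |(0 10 6)(1 4 9)(2 7)| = 6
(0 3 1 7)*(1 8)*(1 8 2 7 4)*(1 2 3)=(8)(0 1 4 2 7)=[1, 4, 7, 3, 2, 5, 6, 0, 8]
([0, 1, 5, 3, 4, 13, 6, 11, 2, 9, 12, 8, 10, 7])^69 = [0, 1, 7, 3, 4, 11, 6, 2, 13, 9, 12, 5, 10, 8]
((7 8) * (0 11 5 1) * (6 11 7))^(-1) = (0 1 5 11 6 8 7)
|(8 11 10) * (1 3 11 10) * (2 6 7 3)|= |(1 2 6 7 3 11)(8 10)|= 6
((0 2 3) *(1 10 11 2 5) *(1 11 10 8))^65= (11)(1 8)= ((0 5 11 2 3)(1 8))^65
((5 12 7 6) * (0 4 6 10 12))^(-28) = ((0 4 6 5)(7 10 12))^(-28) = (7 12 10)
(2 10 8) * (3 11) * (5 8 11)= (2 10 11 3 5 8)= [0, 1, 10, 5, 4, 8, 6, 7, 2, 9, 11, 3]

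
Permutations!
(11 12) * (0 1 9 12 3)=(0 1 9 12 11 3)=[1, 9, 2, 0, 4, 5, 6, 7, 8, 12, 10, 3, 11]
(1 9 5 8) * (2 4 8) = (1 9 5 2 4 8) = [0, 9, 4, 3, 8, 2, 6, 7, 1, 5]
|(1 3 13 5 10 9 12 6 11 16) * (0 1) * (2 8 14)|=|(0 1 3 13 5 10 9 12 6 11 16)(2 8 14)|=33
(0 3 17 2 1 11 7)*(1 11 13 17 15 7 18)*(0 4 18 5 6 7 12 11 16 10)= [3, 13, 16, 15, 18, 6, 7, 4, 8, 9, 0, 5, 11, 17, 14, 12, 10, 2, 1]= (0 3 15 12 11 5 6 7 4 18 1 13 17 2 16 10)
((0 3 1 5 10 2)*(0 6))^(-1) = (0 6 2 10 5 1 3) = ((0 3 1 5 10 2 6))^(-1)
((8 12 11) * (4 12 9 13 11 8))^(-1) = ((4 12 8 9 13 11))^(-1) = (4 11 13 9 8 12)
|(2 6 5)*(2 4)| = |(2 6 5 4)| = 4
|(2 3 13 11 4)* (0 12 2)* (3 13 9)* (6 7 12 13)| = 4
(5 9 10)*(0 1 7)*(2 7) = (0 1 2 7)(5 9 10) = [1, 2, 7, 3, 4, 9, 6, 0, 8, 10, 5]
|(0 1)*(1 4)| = 3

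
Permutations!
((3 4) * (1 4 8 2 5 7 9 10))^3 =((1 4 3 8 2 5 7 9 10))^3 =(1 8 7)(2 9 4)(3 5 10)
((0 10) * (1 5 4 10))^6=(0 1 5 4 10)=((0 1 5 4 10))^6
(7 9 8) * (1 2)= (1 2)(7 9 8)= [0, 2, 1, 3, 4, 5, 6, 9, 7, 8]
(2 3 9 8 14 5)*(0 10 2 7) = (0 10 2 3 9 8 14 5 7) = [10, 1, 3, 9, 4, 7, 6, 0, 14, 8, 2, 11, 12, 13, 5]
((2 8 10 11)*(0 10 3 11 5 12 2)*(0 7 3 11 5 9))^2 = (0 9 10)(2 11 3 12 8 7 5) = ((0 10 9)(2 8 11 7 3 5 12))^2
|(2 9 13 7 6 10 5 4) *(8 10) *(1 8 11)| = |(1 8 10 5 4 2 9 13 7 6 11)| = 11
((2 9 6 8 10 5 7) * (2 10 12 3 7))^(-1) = (2 5 10 7 3 12 8 6 9)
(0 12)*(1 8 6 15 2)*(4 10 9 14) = (0 12)(1 8 6 15 2)(4 10 9 14) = [12, 8, 1, 3, 10, 5, 15, 7, 6, 14, 9, 11, 0, 13, 4, 2]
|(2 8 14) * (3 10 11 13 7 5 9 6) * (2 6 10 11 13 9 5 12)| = 11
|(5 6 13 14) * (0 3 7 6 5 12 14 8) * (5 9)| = 6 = |(0 3 7 6 13 8)(5 9)(12 14)|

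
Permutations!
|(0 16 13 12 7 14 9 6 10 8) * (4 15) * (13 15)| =12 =|(0 16 15 4 13 12 7 14 9 6 10 8)|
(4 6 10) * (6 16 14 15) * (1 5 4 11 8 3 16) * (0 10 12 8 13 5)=[10, 0, 2, 16, 1, 4, 12, 7, 3, 9, 11, 13, 8, 5, 15, 6, 14]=(0 10 11 13 5 4 1)(3 16 14 15 6 12 8)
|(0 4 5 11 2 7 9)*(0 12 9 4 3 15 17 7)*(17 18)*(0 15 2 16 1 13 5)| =|(0 3 2 15 18 17 7 4)(1 13 5 11 16)(9 12)| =40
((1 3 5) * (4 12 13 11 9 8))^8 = (1 5 3)(4 13 9)(8 12 11)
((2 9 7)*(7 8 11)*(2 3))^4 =(2 7 8)(3 11 9)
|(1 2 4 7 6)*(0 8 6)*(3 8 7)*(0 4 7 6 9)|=|(0 6 1 2 7 4 3 8 9)|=9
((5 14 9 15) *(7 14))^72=((5 7 14 9 15))^72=(5 14 15 7 9)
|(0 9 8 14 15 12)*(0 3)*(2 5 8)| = 9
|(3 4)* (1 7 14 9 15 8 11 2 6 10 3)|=|(1 7 14 9 15 8 11 2 6 10 3 4)|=12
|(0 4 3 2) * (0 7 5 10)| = 7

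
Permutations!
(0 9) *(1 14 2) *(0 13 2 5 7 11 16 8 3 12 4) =[9, 14, 1, 12, 0, 7, 6, 11, 3, 13, 10, 16, 4, 2, 5, 15, 8] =(0 9 13 2 1 14 5 7 11 16 8 3 12 4)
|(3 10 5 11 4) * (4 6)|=|(3 10 5 11 6 4)|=6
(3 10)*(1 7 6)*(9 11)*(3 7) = (1 3 10 7 6)(9 11) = [0, 3, 2, 10, 4, 5, 1, 6, 8, 11, 7, 9]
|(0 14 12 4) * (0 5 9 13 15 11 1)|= 10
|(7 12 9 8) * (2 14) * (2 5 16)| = |(2 14 5 16)(7 12 9 8)| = 4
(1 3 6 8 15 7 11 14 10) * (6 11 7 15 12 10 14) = [0, 3, 2, 11, 4, 5, 8, 7, 12, 9, 1, 6, 10, 13, 14, 15] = (15)(1 3 11 6 8 12 10)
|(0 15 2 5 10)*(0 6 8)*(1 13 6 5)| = 14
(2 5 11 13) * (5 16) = (2 16 5 11 13) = [0, 1, 16, 3, 4, 11, 6, 7, 8, 9, 10, 13, 12, 2, 14, 15, 5]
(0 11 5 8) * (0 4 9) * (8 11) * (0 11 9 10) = (0 8 4 10)(5 9 11) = [8, 1, 2, 3, 10, 9, 6, 7, 4, 11, 0, 5]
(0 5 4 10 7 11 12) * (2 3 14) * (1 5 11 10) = (0 11 12)(1 5 4)(2 3 14)(7 10) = [11, 5, 3, 14, 1, 4, 6, 10, 8, 9, 7, 12, 0, 13, 2]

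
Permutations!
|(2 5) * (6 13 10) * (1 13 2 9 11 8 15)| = 10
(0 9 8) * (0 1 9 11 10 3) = (0 11 10 3)(1 9 8) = [11, 9, 2, 0, 4, 5, 6, 7, 1, 8, 3, 10]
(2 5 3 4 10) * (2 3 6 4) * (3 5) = (2 3)(4 10 5 6) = [0, 1, 3, 2, 10, 6, 4, 7, 8, 9, 5]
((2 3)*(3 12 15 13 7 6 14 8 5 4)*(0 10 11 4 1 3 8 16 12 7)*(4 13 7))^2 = (0 11)(1 2 8)(3 4 5)(6 16 15)(7 14 12)(10 13)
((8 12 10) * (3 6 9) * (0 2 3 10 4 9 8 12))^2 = (0 3 8 2 6)(4 10)(9 12)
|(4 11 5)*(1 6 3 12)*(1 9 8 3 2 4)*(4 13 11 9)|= |(1 6 2 13 11 5)(3 12 4 9 8)|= 30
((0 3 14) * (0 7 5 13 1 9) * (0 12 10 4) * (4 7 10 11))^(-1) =((0 3 14 10 7 5 13 1 9 12 11 4))^(-1) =(0 4 11 12 9 1 13 5 7 10 14 3)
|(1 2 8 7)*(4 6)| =4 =|(1 2 8 7)(4 6)|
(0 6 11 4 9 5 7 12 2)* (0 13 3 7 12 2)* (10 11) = (0 6 10 11 4 9 5 12)(2 13 3 7) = [6, 1, 13, 7, 9, 12, 10, 2, 8, 5, 11, 4, 0, 3]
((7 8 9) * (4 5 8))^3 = ((4 5 8 9 7))^3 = (4 9 5 7 8)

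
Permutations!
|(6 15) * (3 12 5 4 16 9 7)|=14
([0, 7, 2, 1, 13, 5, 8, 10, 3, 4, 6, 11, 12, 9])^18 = (13)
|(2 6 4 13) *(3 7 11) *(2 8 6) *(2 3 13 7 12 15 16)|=|(2 3 12 15 16)(4 7 11 13 8 6)|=30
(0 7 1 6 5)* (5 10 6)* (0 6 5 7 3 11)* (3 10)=[10, 7, 2, 11, 4, 6, 3, 1, 8, 9, 5, 0]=(0 10 5 6 3 11)(1 7)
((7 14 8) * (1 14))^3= (1 7 8 14)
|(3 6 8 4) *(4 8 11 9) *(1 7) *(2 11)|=|(1 7)(2 11 9 4 3 6)|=6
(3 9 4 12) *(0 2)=(0 2)(3 9 4 12)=[2, 1, 0, 9, 12, 5, 6, 7, 8, 4, 10, 11, 3]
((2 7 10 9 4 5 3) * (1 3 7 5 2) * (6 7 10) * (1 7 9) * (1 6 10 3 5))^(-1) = (1 2 4 9 6 10 7 3 5)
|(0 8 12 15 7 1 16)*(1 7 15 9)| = 6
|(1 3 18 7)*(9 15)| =4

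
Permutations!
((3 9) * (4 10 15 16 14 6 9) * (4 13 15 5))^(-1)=(3 9 6 14 16 15 13)(4 5 10)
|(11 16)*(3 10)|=2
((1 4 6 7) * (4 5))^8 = (1 6 5 7 4)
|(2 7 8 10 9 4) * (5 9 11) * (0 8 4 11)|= 3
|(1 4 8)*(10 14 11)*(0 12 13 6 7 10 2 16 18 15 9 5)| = 42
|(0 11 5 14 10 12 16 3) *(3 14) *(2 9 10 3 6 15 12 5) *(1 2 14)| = 36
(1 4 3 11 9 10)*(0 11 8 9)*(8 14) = (0 11)(1 4 3 14 8 9 10) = [11, 4, 2, 14, 3, 5, 6, 7, 9, 10, 1, 0, 12, 13, 8]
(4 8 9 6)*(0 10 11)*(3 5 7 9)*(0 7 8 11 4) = (0 10 4 11 7 9 6)(3 5 8) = [10, 1, 2, 5, 11, 8, 0, 9, 3, 6, 4, 7]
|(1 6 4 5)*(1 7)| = 5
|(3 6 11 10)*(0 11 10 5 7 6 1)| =8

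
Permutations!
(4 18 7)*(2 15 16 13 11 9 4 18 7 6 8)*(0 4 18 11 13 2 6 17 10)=[4, 1, 15, 3, 7, 5, 8, 11, 6, 18, 0, 9, 12, 13, 14, 16, 2, 10, 17]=(0 4 7 11 9 18 17 10)(2 15 16)(6 8)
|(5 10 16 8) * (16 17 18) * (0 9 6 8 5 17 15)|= |(0 9 6 8 17 18 16 5 10 15)|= 10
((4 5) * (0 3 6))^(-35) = (0 3 6)(4 5)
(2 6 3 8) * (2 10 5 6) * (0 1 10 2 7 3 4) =(0 1 10 5 6 4)(2 7 3 8) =[1, 10, 7, 8, 0, 6, 4, 3, 2, 9, 5]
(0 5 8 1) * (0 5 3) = (0 3)(1 5 8) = [3, 5, 2, 0, 4, 8, 6, 7, 1]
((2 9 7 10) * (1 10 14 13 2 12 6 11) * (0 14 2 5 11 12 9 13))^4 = ((0 14)(1 10 9 7 2 13 5 11)(6 12))^4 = (14)(1 2)(5 9)(7 11)(10 13)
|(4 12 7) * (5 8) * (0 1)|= 6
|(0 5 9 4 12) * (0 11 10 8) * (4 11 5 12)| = 7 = |(0 12 5 9 11 10 8)|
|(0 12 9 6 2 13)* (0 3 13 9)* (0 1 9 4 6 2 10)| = |(0 12 1 9 2 4 6 10)(3 13)| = 8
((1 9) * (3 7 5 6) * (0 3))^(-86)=(9)(0 6 5 7 3)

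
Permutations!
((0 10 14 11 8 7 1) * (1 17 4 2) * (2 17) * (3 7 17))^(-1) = ((0 10 14 11 8 17 4 3 7 2 1))^(-1) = (0 1 2 7 3 4 17 8 11 14 10)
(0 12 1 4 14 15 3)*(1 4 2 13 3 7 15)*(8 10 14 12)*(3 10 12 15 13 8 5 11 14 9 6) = (0 5 11 14 1 2 8 12 4 15 7 13 10 9 6 3) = [5, 2, 8, 0, 15, 11, 3, 13, 12, 6, 9, 14, 4, 10, 1, 7]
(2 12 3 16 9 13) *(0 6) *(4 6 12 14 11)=(0 12 3 16 9 13 2 14 11 4 6)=[12, 1, 14, 16, 6, 5, 0, 7, 8, 13, 10, 4, 3, 2, 11, 15, 9]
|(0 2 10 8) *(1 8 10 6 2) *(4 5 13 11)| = 12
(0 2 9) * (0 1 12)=(0 2 9 1 12)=[2, 12, 9, 3, 4, 5, 6, 7, 8, 1, 10, 11, 0]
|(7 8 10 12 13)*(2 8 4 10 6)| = 15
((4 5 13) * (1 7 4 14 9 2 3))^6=(1 9 5)(2 13 7)(3 14 4)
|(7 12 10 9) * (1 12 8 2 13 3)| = 9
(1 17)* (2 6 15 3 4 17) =(1 2 6 15 3 4 17) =[0, 2, 6, 4, 17, 5, 15, 7, 8, 9, 10, 11, 12, 13, 14, 3, 16, 1]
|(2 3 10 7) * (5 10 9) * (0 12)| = 6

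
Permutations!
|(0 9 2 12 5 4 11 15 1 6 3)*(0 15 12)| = |(0 9 2)(1 6 3 15)(4 11 12 5)| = 12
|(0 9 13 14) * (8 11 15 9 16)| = |(0 16 8 11 15 9 13 14)| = 8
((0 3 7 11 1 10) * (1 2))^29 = (0 3 7 11 2 1 10)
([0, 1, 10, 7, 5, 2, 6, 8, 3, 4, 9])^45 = (10)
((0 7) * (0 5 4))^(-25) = ((0 7 5 4))^(-25) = (0 4 5 7)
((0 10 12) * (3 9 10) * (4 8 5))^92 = (0 9 12 3 10)(4 5 8)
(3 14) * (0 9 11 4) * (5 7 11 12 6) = (0 9 12 6 5 7 11 4)(3 14) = [9, 1, 2, 14, 0, 7, 5, 11, 8, 12, 10, 4, 6, 13, 3]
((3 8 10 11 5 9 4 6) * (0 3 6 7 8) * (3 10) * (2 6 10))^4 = (0 11 7 2 5 8 6 9 3 10 4)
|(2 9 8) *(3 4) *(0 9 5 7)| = |(0 9 8 2 5 7)(3 4)| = 6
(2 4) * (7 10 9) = (2 4)(7 10 9) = [0, 1, 4, 3, 2, 5, 6, 10, 8, 7, 9]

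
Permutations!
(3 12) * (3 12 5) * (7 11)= (12)(3 5)(7 11)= [0, 1, 2, 5, 4, 3, 6, 11, 8, 9, 10, 7, 12]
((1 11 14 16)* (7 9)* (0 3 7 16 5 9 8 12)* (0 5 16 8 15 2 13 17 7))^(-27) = (0 3)(1 11 14 16)(2 7 13 15 17)(5 9 8 12)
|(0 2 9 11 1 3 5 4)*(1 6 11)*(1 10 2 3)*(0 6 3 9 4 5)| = 8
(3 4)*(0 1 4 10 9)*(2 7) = (0 1 4 3 10 9)(2 7) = [1, 4, 7, 10, 3, 5, 6, 2, 8, 0, 9]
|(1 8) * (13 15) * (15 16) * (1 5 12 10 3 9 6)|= |(1 8 5 12 10 3 9 6)(13 16 15)|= 24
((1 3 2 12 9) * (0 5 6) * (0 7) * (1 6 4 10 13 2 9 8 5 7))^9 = ((0 7)(1 3 9 6)(2 12 8 5 4 10 13))^9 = (0 7)(1 3 9 6)(2 8 4 13 12 5 10)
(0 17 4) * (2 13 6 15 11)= (0 17 4)(2 13 6 15 11)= [17, 1, 13, 3, 0, 5, 15, 7, 8, 9, 10, 2, 12, 6, 14, 11, 16, 4]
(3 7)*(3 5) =[0, 1, 2, 7, 4, 3, 6, 5] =(3 7 5)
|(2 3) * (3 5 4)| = |(2 5 4 3)| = 4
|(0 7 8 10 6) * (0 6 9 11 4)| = |(0 7 8 10 9 11 4)| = 7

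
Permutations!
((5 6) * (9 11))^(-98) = ((5 6)(9 11))^(-98) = (11)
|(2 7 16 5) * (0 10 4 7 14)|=8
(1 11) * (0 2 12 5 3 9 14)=(0 2 12 5 3 9 14)(1 11)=[2, 11, 12, 9, 4, 3, 6, 7, 8, 14, 10, 1, 5, 13, 0]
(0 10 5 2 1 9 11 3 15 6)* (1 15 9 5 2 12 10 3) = [3, 5, 15, 9, 4, 12, 0, 7, 8, 11, 2, 1, 10, 13, 14, 6] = (0 3 9 11 1 5 12 10 2 15 6)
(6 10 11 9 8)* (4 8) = (4 8 6 10 11 9) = [0, 1, 2, 3, 8, 5, 10, 7, 6, 4, 11, 9]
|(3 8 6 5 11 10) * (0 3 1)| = |(0 3 8 6 5 11 10 1)| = 8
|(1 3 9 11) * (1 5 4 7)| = |(1 3 9 11 5 4 7)| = 7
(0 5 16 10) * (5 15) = (0 15 5 16 10) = [15, 1, 2, 3, 4, 16, 6, 7, 8, 9, 0, 11, 12, 13, 14, 5, 10]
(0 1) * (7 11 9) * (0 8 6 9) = (0 1 8 6 9 7 11) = [1, 8, 2, 3, 4, 5, 9, 11, 6, 7, 10, 0]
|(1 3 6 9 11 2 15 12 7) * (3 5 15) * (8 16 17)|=15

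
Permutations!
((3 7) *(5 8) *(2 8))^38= ((2 8 5)(3 7))^38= (2 5 8)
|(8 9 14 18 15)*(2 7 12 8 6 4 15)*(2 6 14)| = |(2 7 12 8 9)(4 15 14 18 6)| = 5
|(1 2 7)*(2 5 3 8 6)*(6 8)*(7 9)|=|(1 5 3 6 2 9 7)|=7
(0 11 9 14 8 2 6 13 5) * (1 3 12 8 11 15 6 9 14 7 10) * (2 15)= [2, 3, 9, 12, 4, 0, 13, 10, 15, 7, 1, 14, 8, 5, 11, 6]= (0 2 9 7 10 1 3 12 8 15 6 13 5)(11 14)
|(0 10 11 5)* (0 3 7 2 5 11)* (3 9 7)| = 4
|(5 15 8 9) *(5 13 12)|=|(5 15 8 9 13 12)|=6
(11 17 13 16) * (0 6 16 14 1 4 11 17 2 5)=(0 6 16 17 13 14 1 4 11 2 5)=[6, 4, 5, 3, 11, 0, 16, 7, 8, 9, 10, 2, 12, 14, 1, 15, 17, 13]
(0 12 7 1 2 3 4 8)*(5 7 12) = (12)(0 5 7 1 2 3 4 8) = [5, 2, 3, 4, 8, 7, 6, 1, 0, 9, 10, 11, 12]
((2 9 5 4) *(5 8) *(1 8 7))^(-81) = ((1 8 5 4 2 9 7))^(-81) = (1 4 7 5 9 8 2)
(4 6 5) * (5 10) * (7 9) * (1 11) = [0, 11, 2, 3, 6, 4, 10, 9, 8, 7, 5, 1] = (1 11)(4 6 10 5)(7 9)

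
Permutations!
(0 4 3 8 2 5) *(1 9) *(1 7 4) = [1, 9, 5, 8, 3, 0, 6, 4, 2, 7] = (0 1 9 7 4 3 8 2 5)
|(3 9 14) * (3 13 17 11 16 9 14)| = 7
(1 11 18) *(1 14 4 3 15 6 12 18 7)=[0, 11, 2, 15, 3, 5, 12, 1, 8, 9, 10, 7, 18, 13, 4, 6, 16, 17, 14]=(1 11 7)(3 15 6 12 18 14 4)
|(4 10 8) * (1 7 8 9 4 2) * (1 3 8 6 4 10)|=|(1 7 6 4)(2 3 8)(9 10)|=12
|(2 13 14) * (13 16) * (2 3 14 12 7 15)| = |(2 16 13 12 7 15)(3 14)| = 6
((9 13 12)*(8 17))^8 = ((8 17)(9 13 12))^8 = (17)(9 12 13)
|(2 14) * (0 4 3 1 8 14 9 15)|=9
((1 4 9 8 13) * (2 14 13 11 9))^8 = ((1 4 2 14 13)(8 11 9))^8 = (1 14 4 13 2)(8 9 11)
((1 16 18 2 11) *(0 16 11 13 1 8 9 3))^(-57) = ((0 16 18 2 13 1 11 8 9 3))^(-57) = (0 2 11 3 18 1 9 16 13 8)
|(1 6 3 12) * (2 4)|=4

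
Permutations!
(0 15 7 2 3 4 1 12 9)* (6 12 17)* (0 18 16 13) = (0 15 7 2 3 4 1 17 6 12 9 18 16 13) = [15, 17, 3, 4, 1, 5, 12, 2, 8, 18, 10, 11, 9, 0, 14, 7, 13, 6, 16]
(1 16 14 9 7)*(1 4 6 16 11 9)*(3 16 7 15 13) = (1 11 9 15 13 3 16 14)(4 6 7) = [0, 11, 2, 16, 6, 5, 7, 4, 8, 15, 10, 9, 12, 3, 1, 13, 14]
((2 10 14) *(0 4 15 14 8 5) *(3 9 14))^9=((0 4 15 3 9 14 2 10 8 5))^9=(0 5 8 10 2 14 9 3 15 4)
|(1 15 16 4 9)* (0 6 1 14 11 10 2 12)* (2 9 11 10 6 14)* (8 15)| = 42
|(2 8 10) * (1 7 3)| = 3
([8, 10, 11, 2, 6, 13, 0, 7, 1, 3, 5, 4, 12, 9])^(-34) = [1, 5, 4, 11, 0, 9, 8, 7, 10, 2, 13, 6, 12, 3]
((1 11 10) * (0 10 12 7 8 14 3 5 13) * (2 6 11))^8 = (0 8 2 5 12 10 14 6 13 7 1 3 11)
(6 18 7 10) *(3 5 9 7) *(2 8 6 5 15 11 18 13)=(2 8 6 13)(3 15 11 18)(5 9 7 10)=[0, 1, 8, 15, 4, 9, 13, 10, 6, 7, 5, 18, 12, 2, 14, 11, 16, 17, 3]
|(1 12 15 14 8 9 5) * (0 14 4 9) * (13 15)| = |(0 14 8)(1 12 13 15 4 9 5)| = 21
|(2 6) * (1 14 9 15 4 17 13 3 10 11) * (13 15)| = |(1 14 9 13 3 10 11)(2 6)(4 17 15)| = 42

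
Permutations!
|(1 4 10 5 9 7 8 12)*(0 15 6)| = 24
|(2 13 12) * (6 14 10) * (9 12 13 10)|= 6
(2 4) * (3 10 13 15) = (2 4)(3 10 13 15) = [0, 1, 4, 10, 2, 5, 6, 7, 8, 9, 13, 11, 12, 15, 14, 3]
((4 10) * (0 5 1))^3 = ((0 5 1)(4 10))^3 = (4 10)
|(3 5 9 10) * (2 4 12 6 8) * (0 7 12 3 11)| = 12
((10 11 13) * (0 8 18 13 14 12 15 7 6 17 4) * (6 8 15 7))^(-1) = ((0 15 6 17 4)(7 8 18 13 10 11 14 12))^(-1) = (0 4 17 6 15)(7 12 14 11 10 13 18 8)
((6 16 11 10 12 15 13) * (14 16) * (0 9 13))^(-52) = ((0 9 13 6 14 16 11 10 12 15))^(-52) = (0 12 11 14 13)(6 9 15 10 16)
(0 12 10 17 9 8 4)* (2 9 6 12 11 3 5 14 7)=(0 11 3 5 14 7 2 9 8 4)(6 12 10 17)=[11, 1, 9, 5, 0, 14, 12, 2, 4, 8, 17, 3, 10, 13, 7, 15, 16, 6]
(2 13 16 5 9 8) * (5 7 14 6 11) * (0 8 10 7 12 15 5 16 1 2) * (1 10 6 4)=(0 8)(1 2 13 10 7 14 4)(5 9 6 11 16 12 15)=[8, 2, 13, 3, 1, 9, 11, 14, 0, 6, 7, 16, 15, 10, 4, 5, 12]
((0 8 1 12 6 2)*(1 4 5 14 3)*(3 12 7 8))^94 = (0 5 3 14 1 12 7 6 8 2 4) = ((0 3 1 7 8 4 5 14 12 6 2))^94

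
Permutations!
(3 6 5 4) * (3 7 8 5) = (3 6)(4 7 8 5) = [0, 1, 2, 6, 7, 4, 3, 8, 5]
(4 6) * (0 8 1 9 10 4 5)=(0 8 1 9 10 4 6 5)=[8, 9, 2, 3, 6, 0, 5, 7, 1, 10, 4]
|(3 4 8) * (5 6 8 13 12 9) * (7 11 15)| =|(3 4 13 12 9 5 6 8)(7 11 15)| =24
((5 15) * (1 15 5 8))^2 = ((1 15 8))^2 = (1 8 15)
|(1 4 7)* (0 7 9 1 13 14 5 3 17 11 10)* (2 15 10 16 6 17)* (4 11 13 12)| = |(0 7 12 4 9 1 11 16 6 17 13 14 5 3 2 15 10)| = 17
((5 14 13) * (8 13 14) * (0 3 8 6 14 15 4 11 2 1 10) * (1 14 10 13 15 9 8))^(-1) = (0 10 6 5 13 1 3)(2 11 4 15 8 9 14)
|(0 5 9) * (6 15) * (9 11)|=|(0 5 11 9)(6 15)|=4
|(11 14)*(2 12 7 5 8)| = 10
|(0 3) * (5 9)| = |(0 3)(5 9)| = 2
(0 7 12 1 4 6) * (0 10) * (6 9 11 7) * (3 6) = (0 3 6 10)(1 4 9 11 7 12) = [3, 4, 2, 6, 9, 5, 10, 12, 8, 11, 0, 7, 1]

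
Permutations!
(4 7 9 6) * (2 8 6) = [0, 1, 8, 3, 7, 5, 4, 9, 6, 2] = (2 8 6 4 7 9)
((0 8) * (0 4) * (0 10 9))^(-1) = (0 9 10 4 8)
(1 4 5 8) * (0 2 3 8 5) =(0 2 3 8 1 4) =[2, 4, 3, 8, 0, 5, 6, 7, 1]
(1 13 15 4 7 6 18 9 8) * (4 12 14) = (1 13 15 12 14 4 7 6 18 9 8) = [0, 13, 2, 3, 7, 5, 18, 6, 1, 8, 10, 11, 14, 15, 4, 12, 16, 17, 9]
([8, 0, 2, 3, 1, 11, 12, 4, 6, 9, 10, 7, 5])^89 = [1, 4, 2, 3, 7, 12, 8, 11, 0, 9, 10, 5, 6]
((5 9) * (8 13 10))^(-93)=((5 9)(8 13 10))^(-93)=(13)(5 9)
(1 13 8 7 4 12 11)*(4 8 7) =[0, 13, 2, 3, 12, 5, 6, 8, 4, 9, 10, 1, 11, 7] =(1 13 7 8 4 12 11)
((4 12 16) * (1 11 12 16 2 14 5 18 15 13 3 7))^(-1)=(1 7 3 13 15 18 5 14 2 12 11)(4 16)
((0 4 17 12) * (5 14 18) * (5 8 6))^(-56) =((0 4 17 12)(5 14 18 8 6))^(-56) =(5 6 8 18 14)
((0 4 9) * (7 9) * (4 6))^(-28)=(0 4 9 6 7)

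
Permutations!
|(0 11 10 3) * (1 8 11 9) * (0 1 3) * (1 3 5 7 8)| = 7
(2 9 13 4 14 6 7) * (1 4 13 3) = (1 4 14 6 7 2 9 3) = [0, 4, 9, 1, 14, 5, 7, 2, 8, 3, 10, 11, 12, 13, 6]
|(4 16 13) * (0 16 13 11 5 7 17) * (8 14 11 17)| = |(0 16 17)(4 13)(5 7 8 14 11)| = 30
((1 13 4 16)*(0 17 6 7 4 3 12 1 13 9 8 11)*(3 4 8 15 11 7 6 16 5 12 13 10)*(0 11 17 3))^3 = ((0 3 13 4 5 12 1 9 15 17 16 10)(7 8))^3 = (0 4 1 17)(3 5 9 16)(7 8)(10 13 12 15)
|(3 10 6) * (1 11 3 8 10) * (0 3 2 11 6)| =6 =|(0 3 1 6 8 10)(2 11)|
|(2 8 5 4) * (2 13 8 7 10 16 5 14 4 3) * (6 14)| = 30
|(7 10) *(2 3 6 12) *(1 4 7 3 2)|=7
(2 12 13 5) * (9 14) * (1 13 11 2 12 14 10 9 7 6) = (1 13 5 12 11 2 14 7 6)(9 10) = [0, 13, 14, 3, 4, 12, 1, 6, 8, 10, 9, 2, 11, 5, 7]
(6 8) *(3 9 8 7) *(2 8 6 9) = (2 8 9 6 7 3) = [0, 1, 8, 2, 4, 5, 7, 3, 9, 6]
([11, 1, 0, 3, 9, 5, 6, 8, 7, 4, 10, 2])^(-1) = [2, 1, 11, 3, 9, 5, 6, 8, 7, 4, 10, 0]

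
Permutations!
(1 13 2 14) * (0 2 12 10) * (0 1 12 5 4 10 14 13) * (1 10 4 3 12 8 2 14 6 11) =(0 14 8 2 13 5 3 12 6 11 1) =[14, 0, 13, 12, 4, 3, 11, 7, 2, 9, 10, 1, 6, 5, 8]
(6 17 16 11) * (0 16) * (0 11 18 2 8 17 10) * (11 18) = (0 16 11 6 10)(2 8 17 18) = [16, 1, 8, 3, 4, 5, 10, 7, 17, 9, 0, 6, 12, 13, 14, 15, 11, 18, 2]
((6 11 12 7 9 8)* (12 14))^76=((6 11 14 12 7 9 8))^76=(6 8 9 7 12 14 11)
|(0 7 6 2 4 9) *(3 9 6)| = 12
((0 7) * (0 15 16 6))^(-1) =((0 7 15 16 6))^(-1) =(0 6 16 15 7)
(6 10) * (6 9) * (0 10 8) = [10, 1, 2, 3, 4, 5, 8, 7, 0, 6, 9] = (0 10 9 6 8)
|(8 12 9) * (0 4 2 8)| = 6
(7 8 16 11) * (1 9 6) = (1 9 6)(7 8 16 11) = [0, 9, 2, 3, 4, 5, 1, 8, 16, 6, 10, 7, 12, 13, 14, 15, 11]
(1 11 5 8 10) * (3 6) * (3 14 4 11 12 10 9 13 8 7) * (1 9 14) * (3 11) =(1 12 10 9 13 8 14 4 3 6)(5 7 11) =[0, 12, 2, 6, 3, 7, 1, 11, 14, 13, 9, 5, 10, 8, 4]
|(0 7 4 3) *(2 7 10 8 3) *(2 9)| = 4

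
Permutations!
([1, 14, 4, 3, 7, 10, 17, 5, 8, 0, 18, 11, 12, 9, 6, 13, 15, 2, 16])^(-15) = [0, 1, 2, 3, 4, 5, 6, 7, 8, 9, 10, 11, 12, 13, 14, 15, 16, 17, 18]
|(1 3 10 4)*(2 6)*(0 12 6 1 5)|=9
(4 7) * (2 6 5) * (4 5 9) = (2 6 9 4 7 5) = [0, 1, 6, 3, 7, 2, 9, 5, 8, 4]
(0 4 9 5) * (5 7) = (0 4 9 7 5) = [4, 1, 2, 3, 9, 0, 6, 5, 8, 7]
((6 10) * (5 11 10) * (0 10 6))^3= ((0 10)(5 11 6))^3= (11)(0 10)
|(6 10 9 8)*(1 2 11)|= 12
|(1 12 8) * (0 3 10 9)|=12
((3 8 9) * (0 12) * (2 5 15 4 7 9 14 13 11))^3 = ((0 12)(2 5 15 4 7 9 3 8 14 13 11))^3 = (0 12)(2 4 3 13 5 7 8 11 15 9 14)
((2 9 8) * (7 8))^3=(2 8 7 9)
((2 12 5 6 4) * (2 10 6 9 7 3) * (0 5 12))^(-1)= ((12)(0 5 9 7 3 2)(4 10 6))^(-1)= (12)(0 2 3 7 9 5)(4 6 10)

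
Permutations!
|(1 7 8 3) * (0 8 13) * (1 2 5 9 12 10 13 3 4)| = 12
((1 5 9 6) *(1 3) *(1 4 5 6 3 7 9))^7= ((1 6 7 9 3 4 5))^7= (9)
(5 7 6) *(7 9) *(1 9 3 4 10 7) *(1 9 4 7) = (1 4 10)(3 7 6 5) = [0, 4, 2, 7, 10, 3, 5, 6, 8, 9, 1]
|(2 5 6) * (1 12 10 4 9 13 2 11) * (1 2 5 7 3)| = |(1 12 10 4 9 13 5 6 11 2 7 3)| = 12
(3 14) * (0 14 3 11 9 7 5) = (0 14 11 9 7 5) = [14, 1, 2, 3, 4, 0, 6, 5, 8, 7, 10, 9, 12, 13, 11]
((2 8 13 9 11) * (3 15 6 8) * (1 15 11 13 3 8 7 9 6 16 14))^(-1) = (1 14 16 15)(2 11 3 8)(6 13 9 7)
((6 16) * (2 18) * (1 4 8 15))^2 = ((1 4 8 15)(2 18)(6 16))^2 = (18)(1 8)(4 15)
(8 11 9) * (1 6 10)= (1 6 10)(8 11 9)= [0, 6, 2, 3, 4, 5, 10, 7, 11, 8, 1, 9]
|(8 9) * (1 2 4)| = |(1 2 4)(8 9)| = 6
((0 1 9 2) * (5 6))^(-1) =(0 2 9 1)(5 6)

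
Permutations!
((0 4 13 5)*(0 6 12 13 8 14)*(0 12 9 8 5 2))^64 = (0 9 13 5 14)(2 6 12 4 8)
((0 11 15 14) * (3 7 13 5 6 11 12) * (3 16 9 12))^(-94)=(0 6 3 11 7 15 13 14 5)(9 16 12)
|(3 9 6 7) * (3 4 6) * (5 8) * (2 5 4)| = 6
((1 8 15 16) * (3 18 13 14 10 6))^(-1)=(1 16 15 8)(3 6 10 14 13 18)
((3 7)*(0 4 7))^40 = ((0 4 7 3))^40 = (7)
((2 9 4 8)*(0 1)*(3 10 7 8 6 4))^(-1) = ((0 1)(2 9 3 10 7 8)(4 6))^(-1) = (0 1)(2 8 7 10 3 9)(4 6)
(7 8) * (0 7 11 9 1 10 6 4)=(0 7 8 11 9 1 10 6 4)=[7, 10, 2, 3, 0, 5, 4, 8, 11, 1, 6, 9]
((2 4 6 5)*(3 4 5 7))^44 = (7)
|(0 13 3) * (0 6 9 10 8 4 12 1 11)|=11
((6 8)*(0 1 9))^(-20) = (0 1 9)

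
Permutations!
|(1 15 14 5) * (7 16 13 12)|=|(1 15 14 5)(7 16 13 12)|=4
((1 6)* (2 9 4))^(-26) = ((1 6)(2 9 4))^(-26) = (2 9 4)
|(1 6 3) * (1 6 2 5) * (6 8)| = 3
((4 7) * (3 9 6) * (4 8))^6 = (9)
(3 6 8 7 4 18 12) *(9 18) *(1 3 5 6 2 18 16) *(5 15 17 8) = (1 3 2 18 12 15 17 8 7 4 9 16)(5 6) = [0, 3, 18, 2, 9, 6, 5, 4, 7, 16, 10, 11, 15, 13, 14, 17, 1, 8, 12]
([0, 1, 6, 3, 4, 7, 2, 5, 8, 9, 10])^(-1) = (10)(2 6)(5 7)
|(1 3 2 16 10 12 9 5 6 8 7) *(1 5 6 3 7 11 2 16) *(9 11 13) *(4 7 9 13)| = |(1 9 6 8 4 7 5 3 16 10 12 11 2)| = 13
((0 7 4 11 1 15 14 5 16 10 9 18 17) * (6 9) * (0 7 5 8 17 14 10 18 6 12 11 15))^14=(18)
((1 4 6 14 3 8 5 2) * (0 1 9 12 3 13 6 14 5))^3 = ((0 1 4 14 13 6 5 2 9 12 3 8))^3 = (0 14 5 12)(1 13 2 3)(4 6 9 8)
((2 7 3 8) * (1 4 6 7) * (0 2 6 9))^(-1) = (0 9 4 1 2)(3 7 6 8)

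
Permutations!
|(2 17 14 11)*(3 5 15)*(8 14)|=|(2 17 8 14 11)(3 5 15)|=15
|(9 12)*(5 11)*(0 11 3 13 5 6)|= |(0 11 6)(3 13 5)(9 12)|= 6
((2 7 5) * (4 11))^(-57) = ((2 7 5)(4 11))^(-57) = (4 11)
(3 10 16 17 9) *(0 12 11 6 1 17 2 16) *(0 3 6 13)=[12, 17, 16, 10, 4, 5, 1, 7, 8, 6, 3, 13, 11, 0, 14, 15, 2, 9]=(0 12 11 13)(1 17 9 6)(2 16)(3 10)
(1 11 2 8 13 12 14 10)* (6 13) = [0, 11, 8, 3, 4, 5, 13, 7, 6, 9, 1, 2, 14, 12, 10] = (1 11 2 8 6 13 12 14 10)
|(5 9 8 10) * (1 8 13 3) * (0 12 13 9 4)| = 9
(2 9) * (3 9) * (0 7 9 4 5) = [7, 1, 3, 4, 5, 0, 6, 9, 8, 2] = (0 7 9 2 3 4 5)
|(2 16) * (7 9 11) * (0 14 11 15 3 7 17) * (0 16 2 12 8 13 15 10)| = 13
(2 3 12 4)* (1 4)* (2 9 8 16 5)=(1 4 9 8 16 5 2 3 12)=[0, 4, 3, 12, 9, 2, 6, 7, 16, 8, 10, 11, 1, 13, 14, 15, 5]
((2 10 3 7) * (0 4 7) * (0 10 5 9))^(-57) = ((0 4 7 2 5 9)(3 10))^(-57) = (0 2)(3 10)(4 5)(7 9)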